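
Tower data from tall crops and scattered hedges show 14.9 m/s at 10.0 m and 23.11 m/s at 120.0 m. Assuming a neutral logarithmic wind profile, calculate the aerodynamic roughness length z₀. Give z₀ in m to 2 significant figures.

Log law: V(z) ∝ ln(z/z₀). With r = V₁/V₂ = 14.9/23.11 = 0.64474,
r · ln(z₂/z₀) = ln(z₁/z₀) ⇒ ln z₀ = (ln z₁ − r·ln z₂)/(1 − r)
ln z₀ = (2.30259 − 0.64474×4.78749) / 0.35526 = -2.2072
z₀ = exp(-2.2072) = 0.1100 m

z₀ ≈ 0.11 m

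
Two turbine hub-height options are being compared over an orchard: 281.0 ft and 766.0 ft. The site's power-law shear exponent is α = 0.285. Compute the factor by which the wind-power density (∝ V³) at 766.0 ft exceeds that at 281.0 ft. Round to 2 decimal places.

2.36

Speed ratio: V_B/V_A = (z_B/z_A)^α = (766.0/281.0)^0.285 = (2.7260)^0.285 = 1.33083
Power-density ratio: P_B/P_A = (V_B/V_A)³ = (1.33083)³ = 2.35707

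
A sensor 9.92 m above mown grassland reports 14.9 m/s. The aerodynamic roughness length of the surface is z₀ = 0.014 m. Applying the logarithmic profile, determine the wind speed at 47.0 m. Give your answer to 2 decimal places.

18.43 m/s

Log law: V(z) ∝ ln(z/z₀), so V₂/V₁ = ln(z₂/z₀) / ln(z₁/z₀).
ln(47.0/0.014) = 8.1188, ln(9.92/0.014) = 6.5633
V₂ = 14.9 × 8.1188/6.5633 = 14.9 × 1.2370 = 18.4315 m/s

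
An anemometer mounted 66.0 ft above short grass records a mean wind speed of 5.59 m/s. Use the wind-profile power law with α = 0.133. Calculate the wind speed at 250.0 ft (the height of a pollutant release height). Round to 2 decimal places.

Power-law profile: V₂ = V₁ · (z₂/z₁)^α
V₂ = 5.59 × (250.0/66.0)^0.133 = 5.59 × (3.7879)^0.133
    = 5.59 × 1.1938 = 6.6733 m/s

6.67 m/s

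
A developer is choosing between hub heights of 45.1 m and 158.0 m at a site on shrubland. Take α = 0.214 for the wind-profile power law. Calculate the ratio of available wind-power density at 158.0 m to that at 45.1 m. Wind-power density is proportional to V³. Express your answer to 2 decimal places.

2.24

Speed ratio: V_B/V_A = (z_B/z_A)^α = (158.0/45.1)^0.214 = (3.5033)^0.214 = 1.30773
Power-density ratio: P_B/P_A = (V_B/V_A)³ = (1.30773)³ = 2.23644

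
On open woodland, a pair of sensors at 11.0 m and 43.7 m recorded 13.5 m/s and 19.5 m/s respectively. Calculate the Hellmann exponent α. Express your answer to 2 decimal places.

Power law: V₂/V₁ = (z₂/z₁)^α ⇒ α = ln(V₂/V₁) / ln(z₂/z₁)
α = ln(19.5/13.5) / ln(43.7/11.0) = ln(1.4444) / ln(3.9727)
  = 0.36772 / 1.37945 = 0.26657

α ≈ 0.27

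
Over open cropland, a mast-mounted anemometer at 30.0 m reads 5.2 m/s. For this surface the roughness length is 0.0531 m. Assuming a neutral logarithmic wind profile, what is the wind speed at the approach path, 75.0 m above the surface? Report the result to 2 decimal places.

Log law: V(z) ∝ ln(z/z₀), so V₂/V₁ = ln(z₂/z₀) / ln(z₁/z₀).
ln(75.0/0.0531) = 7.2531, ln(30.0/0.0531) = 6.3368
V₂ = 5.2 × 7.2531/6.3368 = 5.2 × 1.1446 = 5.9519 m/s

5.95 m/s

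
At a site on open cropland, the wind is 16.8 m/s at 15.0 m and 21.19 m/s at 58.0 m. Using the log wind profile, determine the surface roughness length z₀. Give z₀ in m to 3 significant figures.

Log law: V(z) ∝ ln(z/z₀). With r = V₁/V₂ = 16.8/21.19 = 0.79283,
r · ln(z₂/z₀) = ln(z₁/z₀) ⇒ ln z₀ = (ln z₁ − r·ln z₂)/(1 − r)
ln z₀ = (2.70805 − 0.79283×4.06044) / 0.20717 = -2.4674
z₀ = exp(-2.4674) = 0.08481 m

z₀ ≈ 0.0848 m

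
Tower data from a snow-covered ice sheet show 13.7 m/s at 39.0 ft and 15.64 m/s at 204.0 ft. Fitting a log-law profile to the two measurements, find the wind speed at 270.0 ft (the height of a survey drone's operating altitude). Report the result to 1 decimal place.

Log law: V ∝ ln(z/z₀). From the pair, with r = V₁/V₂ = 0.87596,
ln z₀ = (ln z₁ − r·ln z₂)/(1 − r) = (3.6636 − 0.87596×5.3181)/0.12404 = -8.0207 → z₀ = 0.0003286 ft
V₃ = V₁ · ln(z₃/z₀)/ln(z₁/z₀) = 13.7 × 13.6191/11.6843 = 15.9687 m/s

16.0 m/s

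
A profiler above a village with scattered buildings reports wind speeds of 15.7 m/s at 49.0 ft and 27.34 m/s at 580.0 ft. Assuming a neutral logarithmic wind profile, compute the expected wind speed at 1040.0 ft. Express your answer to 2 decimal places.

30.09 m/s

Log law: V ∝ ln(z/z₀). From the pair, with r = V₁/V₂ = 0.57425,
ln z₀ = (ln z₁ − r·ln z₂)/(1 − r) = (3.8918 − 0.57425×6.3630)/0.42575 = 0.5587 → z₀ = 1.748 ft
V₃ = V₁ · ln(z₃/z₀)/ln(z₁/z₀) = 15.7 × 6.3883/3.3332 = 30.0905 m/s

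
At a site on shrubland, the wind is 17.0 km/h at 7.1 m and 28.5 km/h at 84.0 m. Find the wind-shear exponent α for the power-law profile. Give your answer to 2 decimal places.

α ≈ 0.21

Power law: V₂/V₁ = (z₂/z₁)^α ⇒ α = ln(V₂/V₁) / ln(z₂/z₁)
α = ln(28.5/17.0) / ln(84.0/7.1) = ln(1.6765) / ln(11.8310)
  = 0.51669 / 2.47072 = 0.20913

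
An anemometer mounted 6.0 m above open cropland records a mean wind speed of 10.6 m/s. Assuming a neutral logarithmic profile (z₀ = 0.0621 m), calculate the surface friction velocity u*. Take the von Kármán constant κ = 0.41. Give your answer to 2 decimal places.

u* ≈ 0.95 m/s

Log law: V(z) = (u*/κ) · ln(z/z₀) ⇒ u* = κ · V / ln(z/z₀)
u* = 0.41 × 10.6 / ln(6.0/0.0621) = 0.41 × 10.6 / 4.5708
   = 4.3460 / 4.5708 = 0.9508 m/s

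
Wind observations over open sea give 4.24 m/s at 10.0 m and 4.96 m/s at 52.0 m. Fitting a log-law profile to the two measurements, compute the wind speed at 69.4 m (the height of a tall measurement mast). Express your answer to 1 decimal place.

Log law: V ∝ ln(z/z₀). From the pair, with r = V₁/V₂ = 0.85484,
ln z₀ = (ln z₁ − r·ln z₂)/(1 − r) = (2.3026 − 0.85484×3.9512)/0.14516 = -7.4062 → z₀ = 0.0006075 m
V₃ = V₁ · ln(z₃/z₀)/ln(z₁/z₀) = 4.24 × 11.6461/9.7088 = 5.0861 m/s

5.1 m/s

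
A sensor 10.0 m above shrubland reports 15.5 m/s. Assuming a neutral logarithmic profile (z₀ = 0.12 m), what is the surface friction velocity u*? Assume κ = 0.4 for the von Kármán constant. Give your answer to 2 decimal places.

Log law: V(z) = (u*/κ) · ln(z/z₀) ⇒ u* = κ · V / ln(z/z₀)
u* = 0.4 × 15.5 / ln(10.0/0.12) = 0.4 × 15.5 / 4.4228
   = 6.2000 / 4.4228 = 1.4018 m/s

u* ≈ 1.40 m/s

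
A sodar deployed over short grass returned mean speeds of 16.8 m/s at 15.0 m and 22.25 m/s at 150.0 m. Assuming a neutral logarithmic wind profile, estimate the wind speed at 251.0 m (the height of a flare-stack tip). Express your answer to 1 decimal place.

Log law: V ∝ ln(z/z₀). From the pair, with r = V₁/V₂ = 0.75506,
ln z₀ = (ln z₁ − r·ln z₂)/(1 − r) = (2.7081 − 0.75506×5.0106)/0.24494 = -4.3898 → z₀ = 0.01240 m
V₃ = V₁ · ln(z₃/z₀)/ln(z₁/z₀) = 16.8 × 9.9153/7.0979 = 23.4685 m/s

23.5 m/s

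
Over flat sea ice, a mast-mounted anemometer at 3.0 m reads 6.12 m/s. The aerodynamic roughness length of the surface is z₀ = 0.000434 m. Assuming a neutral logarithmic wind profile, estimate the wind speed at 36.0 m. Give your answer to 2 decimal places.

7.84 m/s

Log law: V(z) ∝ ln(z/z₀), so V₂/V₁ = ln(z₂/z₀) / ln(z₁/z₀).
ln(36.0/0.000434) = 11.3260, ln(3.0/0.000434) = 8.8411
V₂ = 6.12 × 11.3260/8.8411 = 6.12 × 1.2811 = 7.8401 m/s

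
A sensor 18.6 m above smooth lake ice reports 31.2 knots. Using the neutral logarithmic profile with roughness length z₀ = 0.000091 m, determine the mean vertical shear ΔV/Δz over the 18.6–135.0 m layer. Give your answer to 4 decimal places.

0.0434 knots/m

Log law: V₂ = V₁ · ln(z₂/z₀)/ln(z₁/z₀) = 31.2 × 14.2099/12.2278 = 36.2575 knots
ΔV/Δz = (36.2575 − 31.2)/(135.0 − 18.6) = 5.0575/116.4000 = 0.04345 knots/m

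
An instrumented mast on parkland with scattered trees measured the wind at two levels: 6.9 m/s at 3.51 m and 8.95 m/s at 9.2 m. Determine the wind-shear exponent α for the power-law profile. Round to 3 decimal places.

α ≈ 0.270

Power law: V₂/V₁ = (z₂/z₁)^α ⇒ α = ln(V₂/V₁) / ln(z₂/z₁)
α = ln(8.95/6.9) / ln(9.2/3.51) = ln(1.2971) / ln(2.6211)
  = 0.26013 / 0.96359 = 0.26996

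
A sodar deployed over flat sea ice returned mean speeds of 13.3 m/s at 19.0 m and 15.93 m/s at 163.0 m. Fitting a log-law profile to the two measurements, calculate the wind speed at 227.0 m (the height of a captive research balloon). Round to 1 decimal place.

16.3 m/s

Log law: V ∝ ln(z/z₀). From the pair, with r = V₁/V₂ = 0.83490,
ln z₀ = (ln z₁ − r·ln z₂)/(1 − r) = (2.9444 − 0.83490×5.0938)/0.16510 = -7.9247 → z₀ = 0.0003617 m
V₃ = V₁ · ln(z₃/z₀)/ln(z₁/z₀) = 13.3 × 13.3497/10.8691 = 16.3353 m/s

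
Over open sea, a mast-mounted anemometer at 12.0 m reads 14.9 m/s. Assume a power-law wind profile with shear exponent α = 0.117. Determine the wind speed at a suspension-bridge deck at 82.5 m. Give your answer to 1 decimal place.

Power-law profile: V₂ = V₁ · (z₂/z₁)^α
V₂ = 14.9 × (82.5/12.0)^0.117 = 14.9 × (6.8750)^0.117
    = 14.9 × 1.2530 = 18.6701 m/s

18.7 m/s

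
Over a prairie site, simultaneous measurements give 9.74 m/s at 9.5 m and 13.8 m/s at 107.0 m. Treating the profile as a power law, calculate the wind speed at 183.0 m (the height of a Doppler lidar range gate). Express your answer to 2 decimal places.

First find α: α = ln(V₂/V₁)/ln(z₂/z₁) = ln(13.8/9.74)/ln(107.0/9.5) = 0.34843/2.42154 = 0.1439
Extrapolate from 107.0 m to 183.0 m: V₃ = 13.8 × (183.0/107.0)^0.1439 = 13.8 × 1.0803 = 14.9078 m/s

14.91 m/s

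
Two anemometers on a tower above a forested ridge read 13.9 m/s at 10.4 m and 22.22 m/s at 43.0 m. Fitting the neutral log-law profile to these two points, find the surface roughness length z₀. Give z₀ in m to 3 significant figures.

z₀ ≈ 0.971 m

Log law: V(z) ∝ ln(z/z₀). With r = V₁/V₂ = 13.9/22.22 = 0.62556,
r · ln(z₂/z₀) = ln(z₁/z₀) ⇒ ln z₀ = (ln z₁ − r·ln z₂)/(1 − r)
ln z₀ = (2.34181 − 0.62556×3.76120) / 0.37444 = -0.0295
z₀ = exp(-0.0295) = 0.9709 m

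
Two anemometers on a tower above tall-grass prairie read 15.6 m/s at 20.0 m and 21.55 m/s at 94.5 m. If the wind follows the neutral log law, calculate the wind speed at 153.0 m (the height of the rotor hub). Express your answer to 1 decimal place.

Log law: V ∝ ln(z/z₀). From the pair, with r = V₁/V₂ = 0.72390,
ln z₀ = (ln z₁ − r·ln z₂)/(1 − r) = (2.9957 − 0.72390×4.5486)/0.27610 = -1.0757 → z₀ = 0.3411 m
V₃ = V₁ · ln(z₃/z₀)/ln(z₁/z₀) = 15.6 × 6.1061/4.0714 = 23.3962 m/s

23.4 m/s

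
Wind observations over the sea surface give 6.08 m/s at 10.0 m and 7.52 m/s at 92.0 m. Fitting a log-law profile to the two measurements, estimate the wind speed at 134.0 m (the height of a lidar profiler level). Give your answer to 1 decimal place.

7.8 m/s

Log law: V ∝ ln(z/z₀). From the pair, with r = V₁/V₂ = 0.80851,
ln z₀ = (ln z₁ − r·ln z₂)/(1 − r) = (2.3026 − 0.80851×4.5218)/0.19149 = -7.0674 → z₀ = 0.0008525 m
V₃ = V₁ · ln(z₃/z₀)/ln(z₁/z₀) = 6.08 × 11.9652/9.3700 = 7.7640 m/s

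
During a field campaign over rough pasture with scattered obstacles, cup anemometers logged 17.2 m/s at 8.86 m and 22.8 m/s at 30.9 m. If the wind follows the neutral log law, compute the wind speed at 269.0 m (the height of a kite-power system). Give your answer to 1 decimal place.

Log law: V ∝ ln(z/z₀). From the pair, with r = V₁/V₂ = 0.75439,
ln z₀ = (ln z₁ − r·ln z₂)/(1 − r) = (2.1815 − 0.75439×3.4308)/0.24561 = -1.6553 → z₀ = 0.1910 m
V₃ = V₁ · ln(z₃/z₀)/ln(z₁/z₀) = 17.2 × 7.2500/3.8369 = 32.5007 m/s

32.5 m/s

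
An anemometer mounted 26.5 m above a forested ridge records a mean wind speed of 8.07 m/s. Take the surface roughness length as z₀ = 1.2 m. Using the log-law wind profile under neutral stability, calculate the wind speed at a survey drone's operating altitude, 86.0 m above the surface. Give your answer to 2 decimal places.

11.14 m/s

Log law: V(z) ∝ ln(z/z₀), so V₂/V₁ = ln(z₂/z₀) / ln(z₁/z₀).
ln(86.0/1.2) = 4.2720, ln(26.5/1.2) = 3.0948
V₂ = 8.07 × 4.2720/3.0948 = 8.07 × 1.3804 = 11.1397 m/s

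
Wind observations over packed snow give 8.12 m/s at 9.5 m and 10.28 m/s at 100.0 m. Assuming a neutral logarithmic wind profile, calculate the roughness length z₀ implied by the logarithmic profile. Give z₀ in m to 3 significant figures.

z₀ ≈ 0.00136 m

Log law: V(z) ∝ ln(z/z₀). With r = V₁/V₂ = 8.12/10.28 = 0.78988,
r · ln(z₂/z₀) = ln(z₁/z₀) ⇒ ln z₀ = (ln z₁ − r·ln z₂)/(1 − r)
ln z₀ = (2.25129 − 0.78988×4.60517) / 0.21012 = -6.5975
z₀ = exp(-6.5975) = 0.001364 m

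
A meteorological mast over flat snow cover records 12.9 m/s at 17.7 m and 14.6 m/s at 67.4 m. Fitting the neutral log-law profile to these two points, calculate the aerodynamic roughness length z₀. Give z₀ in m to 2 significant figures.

Log law: V(z) ∝ ln(z/z₀). With r = V₁/V₂ = 12.9/14.6 = 0.88356,
r · ln(z₂/z₀) = ln(z₁/z₀) ⇒ ln z₀ = (ln z₁ − r·ln z₂)/(1 − r)
ln z₀ = (2.87356 − 0.88356×4.21065) / 0.11644 = -7.2725
z₀ = exp(-7.2725) = 0.0006944 m

z₀ ≈ 0.00069 m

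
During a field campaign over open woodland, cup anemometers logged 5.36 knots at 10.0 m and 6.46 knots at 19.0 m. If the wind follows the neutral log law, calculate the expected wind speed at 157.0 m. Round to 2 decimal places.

Log law: V ∝ ln(z/z₀). From the pair, with r = V₁/V₂ = 0.82972,
ln z₀ = (ln z₁ − r·ln z₂)/(1 − r) = (2.3026 − 0.82972×2.9444)/0.17028 = -0.8250 → z₀ = 0.4382 m
V₃ = V₁ · ln(z₃/z₀)/ln(z₁/z₀) = 5.36 × 5.8812/3.1276 = 10.0792 knots

10.08 knots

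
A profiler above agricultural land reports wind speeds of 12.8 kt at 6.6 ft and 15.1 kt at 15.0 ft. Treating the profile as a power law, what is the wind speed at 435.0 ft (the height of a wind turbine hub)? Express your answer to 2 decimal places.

First find α: α = ln(V₂/V₁)/ln(z₂/z₁) = ln(15.1/12.8)/ln(15.0/6.6) = 0.16525/0.82098 = 0.2013
Extrapolate from 15.0 ft to 435.0 ft: V₃ = 15.1 × (435.0/15.0)^0.2013 = 15.1 × 1.9695 = 29.7395 kt

29.74 kt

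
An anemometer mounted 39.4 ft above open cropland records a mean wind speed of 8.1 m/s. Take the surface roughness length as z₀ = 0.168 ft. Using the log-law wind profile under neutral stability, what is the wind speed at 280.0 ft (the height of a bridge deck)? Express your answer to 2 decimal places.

11.01 m/s

Log law: V(z) ∝ ln(z/z₀), so V₂/V₁ = ln(z₂/z₀) / ln(z₁/z₀).
ln(280.0/0.168) = 7.4186, ln(39.4/0.168) = 5.4576
V₂ = 8.1 × 7.4186/5.4576 = 8.1 × 1.3593 = 11.0105 m/s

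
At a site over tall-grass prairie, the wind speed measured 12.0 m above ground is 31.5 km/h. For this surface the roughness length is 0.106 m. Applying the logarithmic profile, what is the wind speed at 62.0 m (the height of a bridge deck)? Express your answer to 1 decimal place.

Log law: V(z) ∝ ln(z/z₀), so V₂/V₁ = ln(z₂/z₀) / ln(z₁/z₀).
ln(62.0/0.106) = 6.3715, ln(12.0/0.106) = 4.7292
V₂ = 31.5 × 6.3715/4.7292 = 31.5 × 1.3473 = 42.4384 km/h

42.4 km/h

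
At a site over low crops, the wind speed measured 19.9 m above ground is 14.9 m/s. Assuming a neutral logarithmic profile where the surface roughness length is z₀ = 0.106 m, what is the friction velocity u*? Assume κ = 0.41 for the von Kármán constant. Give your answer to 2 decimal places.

Log law: V(z) = (u*/κ) · ln(z/z₀) ⇒ u* = κ · V / ln(z/z₀)
u* = 0.41 × 14.9 / ln(19.9/0.106) = 0.41 × 14.9 / 5.2350
   = 6.1090 / 5.2350 = 1.1669 m/s

u* ≈ 1.17 m/s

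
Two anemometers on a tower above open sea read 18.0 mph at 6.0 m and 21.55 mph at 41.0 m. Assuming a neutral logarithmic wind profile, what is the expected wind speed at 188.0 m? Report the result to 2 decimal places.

Log law: V ∝ ln(z/z₀). From the pair, with r = V₁/V₂ = 0.83527,
ln z₀ = (ln z₁ − r·ln z₂)/(1 − r) = (1.7918 − 0.83527×3.7136)/0.16473 = -7.9526 → z₀ = 0.0003517 m
V₃ = V₁ · ln(z₃/z₀)/ln(z₁/z₀) = 18.0 × 13.1891/9.7444 = 24.3631 mph

24.36 mph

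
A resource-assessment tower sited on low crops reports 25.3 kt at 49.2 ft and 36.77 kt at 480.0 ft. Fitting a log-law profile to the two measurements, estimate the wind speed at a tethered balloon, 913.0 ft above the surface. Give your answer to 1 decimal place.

Log law: V ∝ ln(z/z₀). From the pair, with r = V₁/V₂ = 0.68806,
ln z₀ = (ln z₁ − r·ln z₂)/(1 − r) = (3.8959 − 0.68806×6.1738)/0.31194 = -1.1286 → z₀ = 0.3235 ft
V₃ = V₁ · ln(z₃/z₀)/ln(z₁/z₀) = 25.3 × 7.9453/5.0245 = 40.0075 kt

40.0 kt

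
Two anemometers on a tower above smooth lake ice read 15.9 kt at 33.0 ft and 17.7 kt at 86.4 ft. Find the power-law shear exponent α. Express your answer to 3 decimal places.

α ≈ 0.111

Power law: V₂/V₁ = (z₂/z₁)^α ⇒ α = ln(V₂/V₁) / ln(z₂/z₁)
α = ln(17.7/15.9) / ln(86.4/33.0) = ln(1.1132) / ln(2.6182)
  = 0.10725 / 0.96248 = 0.11143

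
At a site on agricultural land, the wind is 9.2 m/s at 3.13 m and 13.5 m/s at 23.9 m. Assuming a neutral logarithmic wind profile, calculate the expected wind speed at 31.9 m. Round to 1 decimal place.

Log law: V ∝ ln(z/z₀). From the pair, with r = V₁/V₂ = 0.68148,
ln z₀ = (ln z₁ − r·ln z₂)/(1 − r) = (1.1410 − 0.68148×3.1739)/0.31852 = -3.2083 → z₀ = 0.04042 m
V₃ = V₁ · ln(z₃/z₀)/ln(z₁/z₀) = 9.2 × 6.6709/4.3493 = 14.1107 m/s

14.1 m/s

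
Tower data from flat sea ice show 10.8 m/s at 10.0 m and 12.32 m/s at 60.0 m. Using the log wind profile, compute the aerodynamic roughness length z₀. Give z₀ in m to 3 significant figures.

z₀ ≈ 0.0000296 m

Log law: V(z) ∝ ln(z/z₀). With r = V₁/V₂ = 10.8/12.32 = 0.87662,
r · ln(z₂/z₀) = ln(z₁/z₀) ⇒ ln z₀ = (ln z₁ − r·ln z₂)/(1 − r)
ln z₀ = (2.30259 − 0.87662×4.09434) / 0.12338 = -10.4283
z₀ = exp(-10.4283) = 0.00002958 m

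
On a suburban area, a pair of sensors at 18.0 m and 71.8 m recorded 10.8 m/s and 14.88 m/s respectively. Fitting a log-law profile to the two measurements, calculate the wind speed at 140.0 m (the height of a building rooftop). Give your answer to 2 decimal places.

16.85 m/s

Log law: V ∝ ln(z/z₀). From the pair, with r = V₁/V₂ = 0.72581,
ln z₀ = (ln z₁ − r·ln z₂)/(1 − r) = (2.8904 − 0.72581×4.2739)/0.27419 = -0.7719 → z₀ = 0.4621 m
V₃ = V₁ · ln(z₃/z₀)/ln(z₁/z₀) = 10.8 × 5.7135/3.6622 = 16.8492 m/s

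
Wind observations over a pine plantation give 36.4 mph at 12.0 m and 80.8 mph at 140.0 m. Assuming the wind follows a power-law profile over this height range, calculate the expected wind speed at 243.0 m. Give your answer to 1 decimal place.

First find α: α = ln(V₂/V₁)/ln(z₂/z₁) = ln(80.8/36.4)/ln(140.0/12.0) = 0.79741/2.45674 = 0.3246
Extrapolate from 140.0 m to 243.0 m: V₃ = 80.8 × (243.0/140.0)^0.3246 = 80.8 × 1.1960 = 96.6365 mph

96.6 mph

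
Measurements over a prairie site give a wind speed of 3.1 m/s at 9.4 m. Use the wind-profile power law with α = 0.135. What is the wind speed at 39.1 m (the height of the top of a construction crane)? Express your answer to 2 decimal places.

3.76 m/s

Power-law profile: V₂ = V₁ · (z₂/z₁)^α
V₂ = 3.1 × (39.1/9.4)^0.135 = 3.1 × (4.1596)^0.135
    = 3.1 × 1.2122 = 3.7578 m/s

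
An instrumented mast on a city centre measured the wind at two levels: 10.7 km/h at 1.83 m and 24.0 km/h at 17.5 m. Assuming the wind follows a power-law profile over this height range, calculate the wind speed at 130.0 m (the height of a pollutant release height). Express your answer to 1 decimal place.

First find α: α = ln(V₂/V₁)/ln(z₂/z₁) = ln(24.0/10.7)/ln(17.5/1.83) = 0.80781/2.25788 = 0.3578
Extrapolate from 17.5 m to 130.0 m: V₃ = 24.0 × (130.0/17.5)^0.3578 = 24.0 × 2.0492 = 49.1810 km/h

49.2 km/h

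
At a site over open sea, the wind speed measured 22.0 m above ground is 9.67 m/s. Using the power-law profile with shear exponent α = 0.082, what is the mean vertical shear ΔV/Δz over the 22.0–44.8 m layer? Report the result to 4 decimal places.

Power law: V₂ = V₁ · (z₂/z₁)^α = 9.67 × (2.0364)^0.082 = 10.2507 m/s
ΔV/Δz = (10.2507 − 9.67)/(44.8 − 22.0) = 0.5807/22.8000 = 0.02547 m/s/m

0.0255 m/s/m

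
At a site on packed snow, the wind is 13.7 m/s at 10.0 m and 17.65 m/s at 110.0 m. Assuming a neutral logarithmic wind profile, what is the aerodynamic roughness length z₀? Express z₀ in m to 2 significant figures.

Log law: V(z) ∝ ln(z/z₀). With r = V₁/V₂ = 13.7/17.65 = 0.77620,
r · ln(z₂/z₀) = ln(z₁/z₀) ⇒ ln z₀ = (ln z₁ − r·ln z₂)/(1 − r)
ln z₀ = (2.30259 − 0.77620×4.70048) / 0.22380 = -6.0142
z₀ = exp(-6.0142) = 0.002444 m

z₀ ≈ 0.0024 m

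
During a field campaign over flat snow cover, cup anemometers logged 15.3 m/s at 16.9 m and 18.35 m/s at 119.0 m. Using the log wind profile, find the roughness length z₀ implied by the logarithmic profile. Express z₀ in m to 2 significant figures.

Log law: V(z) ∝ ln(z/z₀). With r = V₁/V₂ = 15.3/18.35 = 0.83379,
r · ln(z₂/z₀) = ln(z₁/z₀) ⇒ ln z₀ = (ln z₁ − r·ln z₂)/(1 − r)
ln z₀ = (2.82731 − 0.83379×4.77912) / 0.16621 = -6.9637
z₀ = exp(-6.9637) = 0.0009456 m

z₀ ≈ 0.00095 m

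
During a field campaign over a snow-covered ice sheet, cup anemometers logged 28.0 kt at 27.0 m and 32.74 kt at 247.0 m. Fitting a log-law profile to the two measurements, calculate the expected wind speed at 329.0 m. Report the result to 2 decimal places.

33.35 kt

Log law: V ∝ ln(z/z₀). From the pair, with r = V₁/V₂ = 0.85522,
ln z₀ = (ln z₁ − r·ln z₂)/(1 − r) = (3.2958 − 0.85522×5.5094)/0.14478 = -9.7800 → z₀ = 0.00005657 m
V₃ = V₁ · ln(z₃/z₀)/ln(z₁/z₀) = 28.0 × 15.5761/13.0758 = 33.3539 kt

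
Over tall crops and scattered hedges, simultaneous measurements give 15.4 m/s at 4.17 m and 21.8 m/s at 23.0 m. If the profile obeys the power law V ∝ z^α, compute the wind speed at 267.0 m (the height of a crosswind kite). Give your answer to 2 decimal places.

First find α: α = ln(V₂/V₁)/ln(z₂/z₁) = ln(21.8/15.4)/ln(23.0/4.17) = 0.34754/1.70758 = 0.2035
Extrapolate from 23.0 m to 267.0 m: V₃ = 21.8 × (267.0/23.0)^0.2035 = 21.8 × 1.6471 = 35.9064 m/s

35.91 m/s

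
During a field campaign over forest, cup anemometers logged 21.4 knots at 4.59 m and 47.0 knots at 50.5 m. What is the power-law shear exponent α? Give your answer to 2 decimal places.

α ≈ 0.33

Power law: V₂/V₁ = (z₂/z₁)^α ⇒ α = ln(V₂/V₁) / ln(z₂/z₁)
α = ln(47.0/21.4) / ln(50.5/4.59) = ln(2.1963) / ln(11.0022)
  = 0.78676 / 2.39809 = 0.32808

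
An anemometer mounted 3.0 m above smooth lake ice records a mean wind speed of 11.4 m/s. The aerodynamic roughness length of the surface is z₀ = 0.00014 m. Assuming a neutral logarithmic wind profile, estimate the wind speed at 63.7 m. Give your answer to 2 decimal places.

Log law: V(z) ∝ ln(z/z₀), so V₂/V₁ = ln(z₂/z₀) / ln(z₁/z₀).
ln(63.7/0.00014) = 13.0281, ln(3.0/0.00014) = 9.9725
V₂ = 11.4 × 13.0281/9.9725 = 11.4 × 1.3064 = 14.8930 m/s

14.89 m/s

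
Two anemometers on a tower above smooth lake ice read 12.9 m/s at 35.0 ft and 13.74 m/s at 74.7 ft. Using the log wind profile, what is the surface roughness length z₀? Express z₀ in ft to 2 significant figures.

Log law: V(z) ∝ ln(z/z₀). With r = V₁/V₂ = 12.9/13.74 = 0.93886,
r · ln(z₂/z₀) = ln(z₁/z₀) ⇒ ln z₀ = (ln z₁ − r·ln z₂)/(1 − r)
ln z₀ = (3.55535 − 0.93886×4.31348) / 0.06114 = -8.0874
z₀ = exp(-8.0874) = 0.0003074 ft

z₀ ≈ 0.00031 ft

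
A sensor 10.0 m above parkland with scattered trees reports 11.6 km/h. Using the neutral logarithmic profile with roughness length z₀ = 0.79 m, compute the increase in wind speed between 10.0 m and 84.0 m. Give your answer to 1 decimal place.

9.7 km/h

Log law: V₂ = V₁ · ln(z₂/z₀)/ln(z₁/z₀) = 11.6 × 4.6665/2.5383 = 21.3260 km/h
ΔV = 21.3260 − 11.6 = 9.7260 km/h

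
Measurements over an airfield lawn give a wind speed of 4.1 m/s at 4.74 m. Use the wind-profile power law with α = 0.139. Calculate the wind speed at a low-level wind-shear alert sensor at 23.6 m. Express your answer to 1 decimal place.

Power-law profile: V₂ = V₁ · (z₂/z₁)^α
V₂ = 4.1 × (23.6/4.74)^0.139 = 4.1 × (4.9789)^0.139
    = 4.1 × 1.2500 = 5.1249 m/s

5.1 m/s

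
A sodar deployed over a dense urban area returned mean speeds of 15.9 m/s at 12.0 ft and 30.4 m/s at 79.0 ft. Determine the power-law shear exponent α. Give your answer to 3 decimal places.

Power law: V₂/V₁ = (z₂/z₁)^α ⇒ α = ln(V₂/V₁) / ln(z₂/z₁)
α = ln(30.4/15.9) / ln(79.0/12.0) = ln(1.9119) / ln(6.5833)
  = 0.64812 / 1.88454 = 0.34392

α ≈ 0.344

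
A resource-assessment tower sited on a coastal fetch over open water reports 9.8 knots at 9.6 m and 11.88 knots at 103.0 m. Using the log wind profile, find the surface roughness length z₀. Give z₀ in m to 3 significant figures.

Log law: V(z) ∝ ln(z/z₀). With r = V₁/V₂ = 9.8/11.88 = 0.82492,
r · ln(z₂/z₀) = ln(z₁/z₀) ⇒ ln z₀ = (ln z₁ − r·ln z₂)/(1 − r)
ln z₀ = (2.26176 − 0.82492×4.63473) / 0.17508 = -8.9186
z₀ = exp(-8.9186) = 0.0001339 m

z₀ ≈ 0.000134 m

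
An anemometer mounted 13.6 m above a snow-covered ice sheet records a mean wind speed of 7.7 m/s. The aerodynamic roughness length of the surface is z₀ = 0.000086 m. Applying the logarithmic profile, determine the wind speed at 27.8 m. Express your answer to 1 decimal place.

Log law: V(z) ∝ ln(z/z₀), so V₂/V₁ = ln(z₂/z₀) / ln(z₁/z₀).
ln(27.8/0.000086) = 12.6862, ln(13.6/0.000086) = 11.9712
V₂ = 7.7 × 12.6862/11.9712 = 7.7 × 1.0597 = 8.1599 m/s

8.2 m/s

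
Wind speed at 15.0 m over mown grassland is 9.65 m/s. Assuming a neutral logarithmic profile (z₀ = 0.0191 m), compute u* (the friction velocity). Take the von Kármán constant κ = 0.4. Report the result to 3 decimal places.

u* ≈ 0.579 m/s

Log law: V(z) = (u*/κ) · ln(z/z₀) ⇒ u* = κ · V / ln(z/z₀)
u* = 0.4 × 9.65 / ln(15.0/0.0191) = 0.4 × 9.65 / 6.6661
   = 3.8600 / 6.6661 = 0.5790 m/s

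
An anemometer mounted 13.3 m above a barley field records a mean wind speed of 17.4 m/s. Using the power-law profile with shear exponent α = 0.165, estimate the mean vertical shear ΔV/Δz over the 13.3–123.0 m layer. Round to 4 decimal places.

Power law: V₂ = V₁ · (z₂/z₁)^α = 17.4 × (9.2481)^0.165 = 25.1159 m/s
ΔV/Δz = (25.1159 − 17.4)/(123.0 − 13.3) = 7.7159/109.7000 = 0.07034 m/s/m

0.0703 m/s/m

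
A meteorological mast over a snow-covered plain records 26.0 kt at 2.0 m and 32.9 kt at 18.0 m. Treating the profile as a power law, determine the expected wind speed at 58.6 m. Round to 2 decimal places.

First find α: α = ln(V₂/V₁)/ln(z₂/z₁) = ln(32.9/26.0)/ln(18.0/2.0) = 0.23538/2.19722 = 0.1071
Extrapolate from 18.0 m to 58.6 m: V₃ = 32.9 × (58.6/18.0)^0.1071 = 32.9 × 1.1348 = 37.3345 kt

37.33 kt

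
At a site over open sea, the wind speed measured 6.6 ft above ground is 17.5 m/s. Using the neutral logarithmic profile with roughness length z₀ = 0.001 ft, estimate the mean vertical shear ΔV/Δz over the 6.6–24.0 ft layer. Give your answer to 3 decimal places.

Log law: V₂ = V₁ · ln(z₂/z₀)/ln(z₁/z₀) = 17.5 × 10.0858/8.7948 = 20.0688 m/s
ΔV/Δz = (20.0688 − 17.5)/(24.0 − 6.6) = 2.5688/17.4000 = 0.14763 m/s/ft

0.148 m/s/ft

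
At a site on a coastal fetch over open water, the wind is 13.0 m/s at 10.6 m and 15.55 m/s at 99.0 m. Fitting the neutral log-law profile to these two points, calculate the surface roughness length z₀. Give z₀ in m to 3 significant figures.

z₀ ≈ 0.000120 m

Log law: V(z) ∝ ln(z/z₀). With r = V₁/V₂ = 13.0/15.55 = 0.83601,
r · ln(z₂/z₀) = ln(z₁/z₀) ⇒ ln z₀ = (ln z₁ − r·ln z₂)/(1 − r)
ln z₀ = (2.36085 − 0.83601×4.59512) / 0.16399 = -9.0295
z₀ = exp(-9.0295) = 0.0001198 m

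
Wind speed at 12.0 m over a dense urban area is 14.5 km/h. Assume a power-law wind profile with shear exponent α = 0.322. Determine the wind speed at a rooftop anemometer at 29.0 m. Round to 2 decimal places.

Power-law profile: V₂ = V₁ · (z₂/z₁)^α
V₂ = 14.5 × (29.0/12.0)^0.322 = 14.5 × (2.4167)^0.322
    = 14.5 × 1.3286 = 19.2648 km/h

19.26 km/h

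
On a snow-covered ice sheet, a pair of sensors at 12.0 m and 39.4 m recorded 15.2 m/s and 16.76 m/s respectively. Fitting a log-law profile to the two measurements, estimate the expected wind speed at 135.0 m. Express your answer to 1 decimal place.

18.4 m/s

Log law: V ∝ ln(z/z₀). From the pair, with r = V₁/V₂ = 0.90692,
ln z₀ = (ln z₁ − r·ln z₂)/(1 − r) = (2.4849 − 0.90692×3.6738)/0.09308 = -9.0988 → z₀ = 0.0001118 m
V₃ = V₁ · ln(z₃/z₀)/ln(z₁/z₀) = 15.2 × 14.0041/11.5838 = 18.3760 m/s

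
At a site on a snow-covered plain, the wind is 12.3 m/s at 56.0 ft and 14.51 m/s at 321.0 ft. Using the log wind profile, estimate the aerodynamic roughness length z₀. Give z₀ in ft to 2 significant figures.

z₀ ≈ 0.0034 ft

Log law: V(z) ∝ ln(z/z₀). With r = V₁/V₂ = 12.3/14.51 = 0.84769,
r · ln(z₂/z₀) = ln(z₁/z₀) ⇒ ln z₀ = (ln z₁ − r·ln z₂)/(1 − r)
ln z₀ = (4.02535 − 0.84769×5.77144) / 0.15231 = -5.6927
z₀ = exp(-5.6927) = 0.003370 ft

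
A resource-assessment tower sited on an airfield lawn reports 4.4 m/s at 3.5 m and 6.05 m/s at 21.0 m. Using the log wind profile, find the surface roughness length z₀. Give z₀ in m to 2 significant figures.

z₀ ≈ 0.029 m

Log law: V(z) ∝ ln(z/z₀). With r = V₁/V₂ = 4.4/6.05 = 0.72727,
r · ln(z₂/z₀) = ln(z₁/z₀) ⇒ ln z₀ = (ln z₁ − r·ln z₂)/(1 − r)
ln z₀ = (1.25276 − 0.72727×3.04452) / 0.27273 = -3.5253
z₀ = exp(-3.5253) = 0.02944 m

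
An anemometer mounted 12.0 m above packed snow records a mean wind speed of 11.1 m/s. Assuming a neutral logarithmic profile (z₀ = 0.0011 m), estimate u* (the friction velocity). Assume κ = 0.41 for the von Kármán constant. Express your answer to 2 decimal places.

Log law: V(z) = (u*/κ) · ln(z/z₀) ⇒ u* = κ · V / ln(z/z₀)
u* = 0.41 × 11.1 / ln(12.0/0.0011) = 0.41 × 11.1 / 9.2974
   = 4.5510 / 9.2974 = 0.4895 m/s

u* ≈ 0.49 m/s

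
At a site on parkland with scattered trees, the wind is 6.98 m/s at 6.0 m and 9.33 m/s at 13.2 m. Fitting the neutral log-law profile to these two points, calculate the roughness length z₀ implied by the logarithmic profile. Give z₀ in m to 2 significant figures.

Log law: V(z) ∝ ln(z/z₀). With r = V₁/V₂ = 6.98/9.33 = 0.74812,
r · ln(z₂/z₀) = ln(z₁/z₀) ⇒ ln z₀ = (ln z₁ − r·ln z₂)/(1 − r)
ln z₀ = (1.79176 − 0.74812×2.58022) / 0.25188 = -0.5501
z₀ = exp(-0.5501) = 0.5769 m

z₀ ≈ 0.58 m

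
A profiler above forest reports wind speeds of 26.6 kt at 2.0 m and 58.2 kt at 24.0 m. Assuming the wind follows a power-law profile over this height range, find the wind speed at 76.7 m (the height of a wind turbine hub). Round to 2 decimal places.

83.93 kt

First find α: α = ln(V₂/V₁)/ln(z₂/z₁) = ln(58.2/26.6)/ln(24.0/2.0) = 0.78297/2.48491 = 0.3151
Extrapolate from 24.0 m to 76.7 m: V₃ = 58.2 × (76.7/24.0)^0.3151 = 58.2 × 1.4421 = 83.9293 kt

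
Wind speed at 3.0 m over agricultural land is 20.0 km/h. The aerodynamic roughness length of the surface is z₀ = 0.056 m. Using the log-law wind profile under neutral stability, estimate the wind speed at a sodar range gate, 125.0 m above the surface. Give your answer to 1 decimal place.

38.7 km/h

Log law: V(z) ∝ ln(z/z₀), so V₂/V₁ = ln(z₂/z₀) / ln(z₁/z₀).
ln(125.0/0.056) = 7.7107, ln(3.0/0.056) = 3.9810
V₂ = 20.0 × 7.7107/3.9810 = 20.0 × 1.9369 = 38.7374 km/h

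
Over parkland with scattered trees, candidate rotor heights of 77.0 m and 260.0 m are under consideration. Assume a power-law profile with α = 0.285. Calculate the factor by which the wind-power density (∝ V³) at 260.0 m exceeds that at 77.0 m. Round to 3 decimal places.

2.830

Speed ratio: V_B/V_A = (z_B/z_A)^α = (260.0/77.0)^0.285 = (3.3766)^0.285 = 1.41455
Power-density ratio: P_B/P_A = (V_B/V_A)³ = (1.41455)³ = 2.83043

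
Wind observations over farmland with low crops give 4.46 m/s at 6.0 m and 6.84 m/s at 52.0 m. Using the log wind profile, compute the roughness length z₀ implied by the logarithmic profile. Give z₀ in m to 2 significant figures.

Log law: V(z) ∝ ln(z/z₀). With r = V₁/V₂ = 4.46/6.84 = 0.65205,
r · ln(z₂/z₀) = ln(z₁/z₀) ⇒ ln z₀ = (ln z₁ − r·ln z₂)/(1 − r)
ln z₀ = (1.79176 − 0.65205×3.95124) / 0.34795 = -2.2550
z₀ = exp(-2.2550) = 0.1049 m

z₀ ≈ 0.10 m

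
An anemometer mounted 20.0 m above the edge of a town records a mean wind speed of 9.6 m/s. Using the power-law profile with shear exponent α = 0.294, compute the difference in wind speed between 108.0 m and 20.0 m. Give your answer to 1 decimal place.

Power law: V₂ = V₁ · (z₂/z₁)^α = 9.6 × (5.4000)^0.294 = 15.7614 m/s
ΔV = 15.7614 − 9.6 = 6.1614 m/s

6.2 m/s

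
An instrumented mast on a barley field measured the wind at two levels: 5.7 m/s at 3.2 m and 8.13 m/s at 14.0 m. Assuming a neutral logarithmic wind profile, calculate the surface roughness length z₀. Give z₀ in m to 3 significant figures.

z₀ ≈ 0.100 m

Log law: V(z) ∝ ln(z/z₀). With r = V₁/V₂ = 5.7/8.13 = 0.70111,
r · ln(z₂/z₀) = ln(z₁/z₀) ⇒ ln z₀ = (ln z₁ − r·ln z₂)/(1 − r)
ln z₀ = (1.16315 − 0.70111×2.63906) / 0.29889 = -2.2989
z₀ = exp(-2.2989) = 0.1004 m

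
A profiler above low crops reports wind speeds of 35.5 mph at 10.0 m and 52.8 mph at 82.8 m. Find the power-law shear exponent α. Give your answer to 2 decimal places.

Power law: V₂/V₁ = (z₂/z₁)^α ⇒ α = ln(V₂/V₁) / ln(z₂/z₁)
α = ln(52.8/35.5) / ln(82.8/10.0) = ln(1.4873) / ln(8.2800)
  = 0.39698 / 2.11384 = 0.18780

α ≈ 0.19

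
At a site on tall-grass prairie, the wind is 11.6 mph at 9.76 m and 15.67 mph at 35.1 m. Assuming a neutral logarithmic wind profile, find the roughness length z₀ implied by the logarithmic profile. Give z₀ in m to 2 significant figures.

Log law: V(z) ∝ ln(z/z₀). With r = V₁/V₂ = 11.6/15.67 = 0.74027,
r · ln(z₂/z₀) = ln(z₁/z₀) ⇒ ln z₀ = (ln z₁ − r·ln z₂)/(1 − r)
ln z₀ = (2.27829 − 0.74027×3.55820) / 0.25973 = -1.3696
z₀ = exp(-1.3696) = 0.2542 m

z₀ ≈ 0.25 m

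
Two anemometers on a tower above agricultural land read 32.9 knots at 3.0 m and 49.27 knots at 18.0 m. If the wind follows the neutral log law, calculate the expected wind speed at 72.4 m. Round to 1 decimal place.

62.0 knots

Log law: V ∝ ln(z/z₀). From the pair, with r = V₁/V₂ = 0.66775,
ln z₀ = (ln z₁ − r·ln z₂)/(1 − r) = (1.0986 − 0.66775×2.8904)/0.33225 = -2.5024 → z₀ = 0.08189 m
V₃ = V₁ · ln(z₃/z₀)/ln(z₁/z₀) = 32.9 × 6.7846/3.6010 = 61.9862 knots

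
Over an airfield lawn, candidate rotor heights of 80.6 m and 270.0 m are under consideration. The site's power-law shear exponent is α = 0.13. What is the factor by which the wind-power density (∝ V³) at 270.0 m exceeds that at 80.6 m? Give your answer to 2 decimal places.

Speed ratio: V_B/V_A = (z_B/z_A)^α = (270.0/80.6)^0.13 = (3.3499)^0.13 = 1.17018
Power-density ratio: P_B/P_A = (V_B/V_A)³ = (1.17018)³ = 1.60236

1.60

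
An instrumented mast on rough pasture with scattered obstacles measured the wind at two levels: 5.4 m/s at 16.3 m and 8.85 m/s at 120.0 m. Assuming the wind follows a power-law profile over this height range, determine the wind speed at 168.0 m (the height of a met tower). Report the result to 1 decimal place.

First find α: α = ln(V₂/V₁)/ln(z₂/z₁) = ln(8.85/5.4)/ln(120.0/16.3) = 0.49402/1.99633 = 0.2475
Extrapolate from 120.0 m to 168.0 m: V₃ = 8.85 × (168.0/120.0)^0.2475 = 8.85 × 1.0868 = 9.6184 m/s

9.6 m/s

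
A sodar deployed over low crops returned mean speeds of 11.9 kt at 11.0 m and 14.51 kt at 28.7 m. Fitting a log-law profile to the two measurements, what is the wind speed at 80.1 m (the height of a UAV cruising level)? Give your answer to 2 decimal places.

Log law: V ∝ ln(z/z₀). From the pair, with r = V₁/V₂ = 0.82012,
ln z₀ = (ln z₁ − r·ln z₂)/(1 − r) = (2.3979 − 0.82012×3.3569)/0.17988 = -1.9746 → z₀ = 0.1388 m
V₃ = V₁ · ln(z₃/z₀)/ln(z₁/z₀) = 11.9 × 6.3578/4.3725 = 17.3034 kt

17.30 kt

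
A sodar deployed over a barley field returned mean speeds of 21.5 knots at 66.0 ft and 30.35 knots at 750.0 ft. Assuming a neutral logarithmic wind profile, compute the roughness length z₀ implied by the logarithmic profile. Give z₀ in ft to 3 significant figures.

z₀ ≈ 0.180 ft

Log law: V(z) ∝ ln(z/z₀). With r = V₁/V₂ = 21.5/30.35 = 0.70840,
r · ln(z₂/z₀) = ln(z₁/z₀) ⇒ ln z₀ = (ln z₁ − r·ln z₂)/(1 − r)
ln z₀ = (4.18965 − 0.70840×6.62007) / 0.29160 = -1.7148
z₀ = exp(-1.7148) = 0.1800 ft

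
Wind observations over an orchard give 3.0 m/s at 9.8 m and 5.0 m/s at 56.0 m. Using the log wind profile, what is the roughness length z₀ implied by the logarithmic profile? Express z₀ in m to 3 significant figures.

z₀ ≈ 0.717 m

Log law: V(z) ∝ ln(z/z₀). With r = V₁/V₂ = 3.0/5.0 = 0.60000,
r · ln(z₂/z₀) = ln(z₁/z₀) ⇒ ln z₀ = (ln z₁ − r·ln z₂)/(1 − r)
ln z₀ = (2.28238 − 0.60000×4.02535) / 0.40000 = -0.3321
z₀ = exp(-0.3321) = 0.7174 m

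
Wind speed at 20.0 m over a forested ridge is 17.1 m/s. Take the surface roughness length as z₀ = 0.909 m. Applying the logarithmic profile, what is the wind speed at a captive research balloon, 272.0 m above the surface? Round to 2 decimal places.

Log law: V(z) ∝ ln(z/z₀), so V₂/V₁ = ln(z₂/z₀) / ln(z₁/z₀).
ln(272.0/0.909) = 5.7012, ln(20.0/0.909) = 3.0911
V₂ = 17.1 × 5.7012/3.0911 = 17.1 × 1.8444 = 31.5387 m/s

31.54 m/s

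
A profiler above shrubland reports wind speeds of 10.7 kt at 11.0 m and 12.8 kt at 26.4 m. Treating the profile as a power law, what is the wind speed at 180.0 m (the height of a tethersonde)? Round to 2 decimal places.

18.96 kt

First find α: α = ln(V₂/V₁)/ln(z₂/z₁) = ln(12.8/10.7)/ln(26.4/11.0) = 0.17920/0.87547 = 0.2047
Extrapolate from 26.4 m to 180.0 m: V₃ = 12.8 × (180.0/26.4)^0.2047 = 12.8 × 1.4813 = 18.9607 kt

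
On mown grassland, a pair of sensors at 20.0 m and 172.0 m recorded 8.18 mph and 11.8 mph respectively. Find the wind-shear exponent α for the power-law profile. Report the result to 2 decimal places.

Power law: V₂/V₁ = (z₂/z₁)^α ⇒ α = ln(V₂/V₁) / ln(z₂/z₁)
α = ln(11.8/8.18) / ln(172.0/20.0) = ln(1.4425) / ln(8.6000)
  = 0.36641 / 2.15176 = 0.17028

α ≈ 0.17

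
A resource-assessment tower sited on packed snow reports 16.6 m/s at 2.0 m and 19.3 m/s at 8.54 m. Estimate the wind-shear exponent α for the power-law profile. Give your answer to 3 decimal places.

α ≈ 0.104

Power law: V₂/V₁ = (z₂/z₁)^α ⇒ α = ln(V₂/V₁) / ln(z₂/z₁)
α = ln(19.3/16.6) / ln(8.54/2.0) = ln(1.1627) / ln(4.2700)
  = 0.15070 / 1.45161 = 0.10382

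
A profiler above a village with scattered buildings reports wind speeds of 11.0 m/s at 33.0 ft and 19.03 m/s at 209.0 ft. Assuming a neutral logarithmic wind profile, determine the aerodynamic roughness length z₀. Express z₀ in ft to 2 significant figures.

z₀ ≈ 2.6 ft

Log law: V(z) ∝ ln(z/z₀). With r = V₁/V₂ = 11.0/19.03 = 0.57803,
r · ln(z₂/z₀) = ln(z₁/z₀) ⇒ ln z₀ = (ln z₁ − r·ln z₂)/(1 − r)
ln z₀ = (3.49651 − 0.57803×5.34233) / 0.42197 = 0.9680
z₀ = exp(0.9680) = 2.633 ft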